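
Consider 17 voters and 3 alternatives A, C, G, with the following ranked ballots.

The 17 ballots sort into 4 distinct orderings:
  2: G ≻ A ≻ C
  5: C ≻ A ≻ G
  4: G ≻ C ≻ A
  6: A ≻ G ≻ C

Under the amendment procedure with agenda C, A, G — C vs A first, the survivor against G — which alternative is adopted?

G

Round 1: C vs A — 9–8, C advances.
Round 2: C vs G — 5–12, G advances.
G survives the agenda.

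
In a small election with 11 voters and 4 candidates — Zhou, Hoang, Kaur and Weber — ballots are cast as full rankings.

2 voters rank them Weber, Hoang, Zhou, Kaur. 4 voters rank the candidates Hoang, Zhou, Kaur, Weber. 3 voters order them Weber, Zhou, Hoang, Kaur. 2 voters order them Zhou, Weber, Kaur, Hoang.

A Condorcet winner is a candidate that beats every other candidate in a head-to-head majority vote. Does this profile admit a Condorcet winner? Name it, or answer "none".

none

Head-to-head results (11 voters):
Zhou vs Hoang: Zhou preferred on 3+2 = 5 ballots; Hoang wins 6–5.
Zhou vs Kaur: 11 to 0, Zhou.
Zhou vs Weber: Zhou preferred on 4+2 = 6 ballots; Zhou wins 6–5.
Hoang vs Kaur: Hoang is ranked higher on 2+4+3 = 9 ballots, Kaur on 2. Hoang wins 9–2.
Hoang vs Weber: Hoang is ranked higher on 4 ballots, Weber on 7. Weber wins 7–4.
Kaur vs Weber: 4 for Kaur, 7 for Weber — Weber by 7–4.
No candidate is unbeaten: Zhou loses to Hoang; Hoang loses to Weber; Kaur loses to Zhou; Weber loses to Zhou. In particular Zhou beats Weber beats Hoang beats Zhou is a majority cycle — no Condorcet winner exists.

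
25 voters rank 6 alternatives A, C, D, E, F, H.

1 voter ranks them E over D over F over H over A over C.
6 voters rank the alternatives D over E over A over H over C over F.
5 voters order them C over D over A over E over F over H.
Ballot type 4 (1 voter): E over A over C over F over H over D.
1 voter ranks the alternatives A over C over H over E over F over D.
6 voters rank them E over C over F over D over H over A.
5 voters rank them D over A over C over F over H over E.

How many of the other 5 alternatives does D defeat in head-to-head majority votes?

D against each rival (25 voters):
D vs A: D wins 23–2.
D vs C: 1+6+5 = 12 for D, 13 for C — C by 13–12.
D vs E: 6+5+5 = 16 for D, 9 for E — D by 16–9.
D vs F: D, 17–8.
D vs H: 23 to 2, D.
D beats A, E, F, H; loses to C — 4 pairwise wins.

4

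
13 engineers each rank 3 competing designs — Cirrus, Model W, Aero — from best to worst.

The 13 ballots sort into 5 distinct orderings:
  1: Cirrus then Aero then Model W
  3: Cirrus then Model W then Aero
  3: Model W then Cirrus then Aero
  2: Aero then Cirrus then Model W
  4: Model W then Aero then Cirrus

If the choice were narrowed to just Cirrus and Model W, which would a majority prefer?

Ballots ranking Cirrus above Model W: 1 + 3 + 2 = 6.
Ballots ranking Model W above Cirrus: 13 − 6 = 7.
Model W wins the head-to-head 7–6.

Model W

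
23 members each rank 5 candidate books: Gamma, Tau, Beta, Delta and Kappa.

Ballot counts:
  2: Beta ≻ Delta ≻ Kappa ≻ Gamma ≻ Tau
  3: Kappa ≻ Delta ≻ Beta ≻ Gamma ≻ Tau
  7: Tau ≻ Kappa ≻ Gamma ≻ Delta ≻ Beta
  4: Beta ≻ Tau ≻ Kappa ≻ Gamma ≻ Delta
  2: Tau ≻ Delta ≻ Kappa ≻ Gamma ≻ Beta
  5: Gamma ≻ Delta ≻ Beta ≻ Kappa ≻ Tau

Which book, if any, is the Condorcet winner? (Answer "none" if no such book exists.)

Pairwise majorities:
Gamma vs Tau: Tau wins 13–10.
Gamma vs Beta: Gamma wins 14–9.
Gamma vs Delta: Gamma, 16–7.
Gamma–Kappa: Kappa 18–5.
Tau vs Beta: Beta wins 14–9.
Tau–Delta: Tau 13–10.
Tau vs Kappa: Tau wins 13–10.
Beta vs Delta: Delta wins 17–6.
Beta–Kappa: Kappa 12–11.
Delta vs Kappa: Kappa wins 14–9.
Every book loses at least once (Gamma loses to Tau; Tau loses to Beta; Beta loses to Gamma; Delta loses to Gamma; Kappa loses to Tau). The majority relation contains the cycle Gamma → Beta → Tau → Gamma, so there is no Condorcet winner.

none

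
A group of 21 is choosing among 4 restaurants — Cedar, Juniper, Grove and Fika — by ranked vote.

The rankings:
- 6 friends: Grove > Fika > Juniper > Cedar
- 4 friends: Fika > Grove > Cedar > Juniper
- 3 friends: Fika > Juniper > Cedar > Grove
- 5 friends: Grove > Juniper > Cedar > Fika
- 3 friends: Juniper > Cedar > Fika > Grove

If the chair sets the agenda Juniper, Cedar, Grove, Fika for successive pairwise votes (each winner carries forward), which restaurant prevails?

Grove

Round 1: Juniper vs Cedar — 17–4, Juniper advances.
Round 2: Juniper vs Grove — 6–15, Grove advances.
Round 3: Grove vs Fika — 11–10, Grove advances.
The agenda winner is Grove.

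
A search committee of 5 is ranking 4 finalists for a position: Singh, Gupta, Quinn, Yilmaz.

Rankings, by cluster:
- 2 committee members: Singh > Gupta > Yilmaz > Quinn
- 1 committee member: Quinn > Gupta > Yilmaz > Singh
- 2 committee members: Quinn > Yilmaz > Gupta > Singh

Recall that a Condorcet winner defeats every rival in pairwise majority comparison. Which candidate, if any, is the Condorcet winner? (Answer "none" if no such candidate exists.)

Head-to-head results (5 committee members):
Singh vs Gupta: Gupta wins 3–2.
Singh vs Quinn: Quinn wins 3–2.
Singh–Yilmaz: Yilmaz 3–2.
Gupta–Quinn: Quinn 3–2.
Gupta–Yilmaz: Gupta 3–2.
Quinn vs Yilmaz: Quinn wins 3–2.
Quinn defeats every rival head-to-head and is the Condorcet winner.

Quinn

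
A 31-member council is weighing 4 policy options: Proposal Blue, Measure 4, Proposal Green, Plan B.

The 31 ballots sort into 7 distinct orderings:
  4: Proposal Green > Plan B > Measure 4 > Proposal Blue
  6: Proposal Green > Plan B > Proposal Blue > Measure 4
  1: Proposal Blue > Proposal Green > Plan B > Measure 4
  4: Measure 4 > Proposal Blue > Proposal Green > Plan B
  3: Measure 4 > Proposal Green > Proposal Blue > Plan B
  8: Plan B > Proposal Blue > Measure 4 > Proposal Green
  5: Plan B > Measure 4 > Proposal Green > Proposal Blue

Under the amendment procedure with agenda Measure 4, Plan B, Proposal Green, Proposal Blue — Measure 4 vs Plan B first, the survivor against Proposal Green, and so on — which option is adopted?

Round 1: Measure 4 vs Plan B — 7–24, Plan B advances.
Round 2: Plan B vs Proposal Green — 13–18, Proposal Green advances.
Round 3: Proposal Green vs Proposal Blue — 18–13, Proposal Green advances.
Proposal Green survives the agenda.

Proposal Green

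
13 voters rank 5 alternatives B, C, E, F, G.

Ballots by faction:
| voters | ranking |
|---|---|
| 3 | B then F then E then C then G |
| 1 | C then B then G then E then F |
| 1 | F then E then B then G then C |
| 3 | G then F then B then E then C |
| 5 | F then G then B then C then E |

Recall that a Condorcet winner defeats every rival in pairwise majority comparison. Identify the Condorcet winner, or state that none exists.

Check each pair by majority over 13 ballots:
B vs C: B preferred on 3+1+3+5 = 12 ballots; B wins 12–1.
B vs E: 3+1+3+5 = 12 for B, 1 for E — B by 12–1.
B vs F: B is ranked higher on 3+1 = 4 ballots, F on 9. F wins 9–4.
B vs G: 3+1+1 = 5 for B, 8 for G — G by 8–5.
C vs E: C preferred on 1+5 = 6 ballots; E wins 7–6.
C vs F: 1 to 12, F.
C vs G: C is ranked higher on 3+1 = 4 ballots, G on 9. G wins 9–4.
E vs F: 1 for E, 12 for F — F by 12–1.
E vs G: E preferred on 3+1 = 4 ballots; G wins 9–4.
F vs G: F preferred on 3+1+5 = 9 ballots; F wins 9–4.
F defeats every rival head-to-head and is the Condorcet winner.

F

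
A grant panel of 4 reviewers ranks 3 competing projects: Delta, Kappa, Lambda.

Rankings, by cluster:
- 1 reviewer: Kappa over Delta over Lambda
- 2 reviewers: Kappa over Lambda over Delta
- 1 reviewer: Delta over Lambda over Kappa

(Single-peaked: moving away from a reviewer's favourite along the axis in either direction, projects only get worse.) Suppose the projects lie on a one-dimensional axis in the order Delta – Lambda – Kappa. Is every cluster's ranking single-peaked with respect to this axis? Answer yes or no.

no

Axis positions: Delta=1, Lambda=2, Kappa=3.
Cluster 1: ranking walks positions 3-1-2; Delta is ranked above Lambda even though Lambda lies between Delta and the peak Kappa on the axis — preferences dip and rise again. Not single-peaked.
Cluster 2 (peak Kappa at position 3): ranking walks positions 3-2-1, expanding outward from the peak — single-peaked.
Cluster 3 (peak Delta at position 1): ranking walks positions 1-2-3, expanding outward from the peak — single-peaked.
Cluster 1 violates single-peakedness, so the profile is not single-peaked on this axis.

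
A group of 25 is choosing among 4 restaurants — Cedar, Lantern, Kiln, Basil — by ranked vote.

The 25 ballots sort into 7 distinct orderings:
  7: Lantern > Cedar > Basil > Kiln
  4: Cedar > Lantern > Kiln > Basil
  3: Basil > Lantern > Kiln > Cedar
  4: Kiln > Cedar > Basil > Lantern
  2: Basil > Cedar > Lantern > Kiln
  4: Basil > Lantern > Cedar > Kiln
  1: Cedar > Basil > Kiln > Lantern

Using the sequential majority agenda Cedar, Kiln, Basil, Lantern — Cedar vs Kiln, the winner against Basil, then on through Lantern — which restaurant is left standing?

Round 1: Cedar vs Kiln — 18–7, Cedar advances.
Round 2: Cedar vs Basil — 16–9, Cedar advances.
Round 3: Cedar vs Lantern — 11–14, Lantern advances.
Lantern survives the agenda.

Lantern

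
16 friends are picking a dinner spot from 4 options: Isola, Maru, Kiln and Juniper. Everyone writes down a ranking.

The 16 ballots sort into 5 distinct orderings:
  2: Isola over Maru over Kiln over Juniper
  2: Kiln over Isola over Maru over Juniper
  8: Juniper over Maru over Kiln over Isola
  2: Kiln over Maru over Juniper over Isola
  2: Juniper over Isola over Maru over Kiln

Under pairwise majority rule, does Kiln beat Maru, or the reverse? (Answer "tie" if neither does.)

Ballots ranking Kiln above Maru: 2 + 2 = 4.
Ballots ranking Maru above Kiln: 16 − 4 = 12.
Maru wins the head-to-head 12–4.

Maru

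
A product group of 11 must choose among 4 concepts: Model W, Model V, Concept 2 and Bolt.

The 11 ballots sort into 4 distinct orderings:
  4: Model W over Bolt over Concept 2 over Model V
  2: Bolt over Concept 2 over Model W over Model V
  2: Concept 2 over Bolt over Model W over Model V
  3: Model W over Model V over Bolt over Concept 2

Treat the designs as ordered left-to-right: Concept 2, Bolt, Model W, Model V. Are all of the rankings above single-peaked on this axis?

Axis positions: Concept 2=1, Bolt=2, Model W=3, Model V=4.
Cluster 1 (peak Model W at position 3): ranking walks positions 3-2-1-4, expanding outward from the peak — single-peaked.
Cluster 2 (peak Bolt at position 2): ranking walks positions 2-1-3-4, expanding outward from the peak — single-peaked.
Cluster 3 (peak Concept 2 at position 1): ranking walks positions 1-2-3-4, expanding outward from the peak — single-peaked.
Cluster 4 (peak Model W at position 3): ranking walks positions 3-4-2-1, expanding outward from the peak — single-peaked.
Every ranking is single-peaked on this axis.

yes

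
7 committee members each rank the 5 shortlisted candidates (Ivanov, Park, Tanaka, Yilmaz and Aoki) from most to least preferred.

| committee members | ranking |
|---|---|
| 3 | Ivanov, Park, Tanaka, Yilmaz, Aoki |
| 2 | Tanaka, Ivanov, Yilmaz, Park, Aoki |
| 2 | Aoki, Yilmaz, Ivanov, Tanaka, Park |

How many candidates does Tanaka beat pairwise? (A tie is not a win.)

3

Tanaka against each rival (7 committee members):
Tanaka–Ivanov: Ivanov 5–2.
Tanaka vs Park: 4 to 3, Tanaka.
Tanaka vs Yilmaz: Tanaka, 5–2.
Tanaka vs Aoki: Tanaka, 5–2.
Tanaka beats Park, Yilmaz, Aoki; loses to Ivanov — 3 pairwise wins.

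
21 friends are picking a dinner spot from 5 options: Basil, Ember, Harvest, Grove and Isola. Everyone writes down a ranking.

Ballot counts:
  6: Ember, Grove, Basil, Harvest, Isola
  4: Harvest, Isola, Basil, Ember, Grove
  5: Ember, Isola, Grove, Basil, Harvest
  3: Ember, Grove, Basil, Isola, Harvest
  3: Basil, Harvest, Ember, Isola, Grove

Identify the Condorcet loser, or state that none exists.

none

Head-to-head results (21 friends):
Basil vs Ember: Ember wins 14–7.
Basil vs Harvest: Basil, 17–4.
Basil–Grove: Grove 14–7.
Basil vs Isola: Basil, 12–9.
Ember vs Harvest: Ember preferred on 6+5+3 = 14 ballots; Ember wins 14–7.
Ember–Grove: Ember 21–0.
Ember vs Isola: Ember is ranked higher on 6+5+3+3 = 17 ballots, Isola on 4. Ember wins 17–4.
Harvest vs Grove: Grove, 14–7.
Harvest vs Isola: Harvest wins 13–8.
Grove vs Isola: Isola, 12–9.
Every restaurant wins at least one matchup (Basil beats Harvest; Ember beats Basil; Harvest beats Isola; Grove beats Basil; Isola beats Grove), so there is no Condorcet loser.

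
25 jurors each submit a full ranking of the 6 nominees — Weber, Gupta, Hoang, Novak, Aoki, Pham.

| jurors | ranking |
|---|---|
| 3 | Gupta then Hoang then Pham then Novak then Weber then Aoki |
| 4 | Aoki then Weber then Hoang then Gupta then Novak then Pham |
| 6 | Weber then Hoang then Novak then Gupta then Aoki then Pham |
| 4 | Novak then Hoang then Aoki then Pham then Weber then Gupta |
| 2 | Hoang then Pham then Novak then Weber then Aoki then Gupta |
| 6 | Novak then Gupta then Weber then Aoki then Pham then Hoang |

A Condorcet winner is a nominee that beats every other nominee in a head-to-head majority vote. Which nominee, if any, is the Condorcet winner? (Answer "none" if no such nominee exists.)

Check each pair by majority over 25 ballots:
Weber vs Gupta: Weber preferred on 4+6+4+2 = 16 ballots; Weber wins 16–9.
Weber vs Hoang: Weber preferred on 4+6+6 = 16 ballots; Weber wins 16–9.
Weber vs Novak: Weber preferred on 4+6 = 10 ballots; Novak wins 15–10.
Weber vs Aoki: Weber is ranked higher on 3+6+2+6 = 17 ballots, Aoki on 8. Weber wins 17–8.
Weber vs Pham: Weber preferred on 4+6+6 = 16 ballots; Weber wins 16–9.
Gupta vs Hoang: Gupta is ranked higher on 3+6 = 9 ballots, Hoang on 16. Hoang wins 16–9.
Gupta vs Novak: 3+4 = 7 for Gupta, 18 for Novak — Novak by 18–7.
Gupta vs Aoki: 15 to 10, Gupta.
Gupta vs Pham: 3+4+6+6 = 19 for Gupta, 6 for Pham — Gupta by 19–6.
Hoang vs Novak: 15 to 10, Hoang.
Hoang vs Aoki: 15 to 10, Hoang.
Hoang vs Pham: 19 to 6, Hoang.
Novak vs Aoki: Novak preferred on 3+6+4+2+6 = 21 ballots; Novak wins 21–4.
Novak vs Pham: 4+6+4+6 = 20 for Novak, 5 for Pham — Novak by 20–5.
Aoki vs Pham: 4+6+4+6 = 20 for Aoki, 5 for Pham — Aoki by 20–5.
No nominee is unbeaten: Weber loses to Novak; Gupta loses to Weber; Hoang loses to Weber; Novak loses to Hoang; Aoki loses to Weber; Pham loses to Weber. In particular Weber > Hoang > Novak > Weber is a majority cycle — no Condorcet winner exists.

none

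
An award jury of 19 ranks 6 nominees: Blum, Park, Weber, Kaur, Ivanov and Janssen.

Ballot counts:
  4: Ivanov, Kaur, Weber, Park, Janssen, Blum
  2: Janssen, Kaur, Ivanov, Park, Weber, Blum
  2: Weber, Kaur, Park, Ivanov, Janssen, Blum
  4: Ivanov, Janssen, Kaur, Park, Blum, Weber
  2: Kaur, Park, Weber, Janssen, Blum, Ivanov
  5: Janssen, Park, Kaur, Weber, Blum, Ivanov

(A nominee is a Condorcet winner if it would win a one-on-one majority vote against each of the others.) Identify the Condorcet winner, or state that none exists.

Check each pair by majority over 19 ballots:
Blum vs Park: Park, 19–0.
Blum vs Weber: 4 for Blum, 15 for Weber — Weber by 15–4.
Blum vs Kaur: Kaur, 19–0.
Blum vs Ivanov: 2+5 = 7 for Blum, 12 for Ivanov — Ivanov by 12–7.
Blum vs Janssen: 0 for Blum, 19 for Janssen — Janssen by 19–0.
Park vs Weber: Park wins 13–6.
Park–Kaur: Kaur 14–5.
Park vs Ivanov: 2+2+5 = 9 for Park, 10 for Ivanov — Ivanov by 10–9.
Park vs Janssen: Janssen, 11–8.
Weber vs Kaur: Weber preferred on 2 ballots; Kaur wins 17–2.
Weber vs Ivanov: Weber is ranked higher on 2+2+5 = 9 ballots, Ivanov on 10. Ivanov wins 10–9.
Weber vs Janssen: Weber preferred on 4+2+2 = 8 ballots; Janssen wins 11–8.
Kaur vs Ivanov: 2+2+2+5 = 11 for Kaur, 8 for Ivanov — Kaur by 11–8.
Kaur vs Janssen: 8 to 11, Janssen.
Ivanov vs Janssen: 4+2+4 = 10 for Ivanov, 9 for Janssen — Ivanov by 10–9.
No nominee is unbeaten: Blum loses to Park; Park loses to Kaur; Weber loses to Park; Kaur loses to Janssen; Ivanov loses to Kaur; Janssen loses to Ivanov. In particular Kaur > Ivanov > Janssen > Kaur is a majority cycle — no Condorcet winner exists.

none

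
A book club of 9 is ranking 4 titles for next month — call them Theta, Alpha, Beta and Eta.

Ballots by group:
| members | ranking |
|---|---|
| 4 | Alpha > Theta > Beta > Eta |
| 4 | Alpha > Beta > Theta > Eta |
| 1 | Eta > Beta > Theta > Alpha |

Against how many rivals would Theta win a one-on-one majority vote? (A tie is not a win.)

Theta against each rival (9 members):
Theta vs Alpha: Theta is ranked higher on 1 ballot, Alpha on 8. Alpha wins 8–1.
Theta vs Beta: 4 to 5, Beta.
Theta vs Eta: 4+4 = 8 for Theta, 1 for Eta — Theta by 8–1.
Theta beats Eta; loses to Alpha, Beta — 1 pairwise win.

1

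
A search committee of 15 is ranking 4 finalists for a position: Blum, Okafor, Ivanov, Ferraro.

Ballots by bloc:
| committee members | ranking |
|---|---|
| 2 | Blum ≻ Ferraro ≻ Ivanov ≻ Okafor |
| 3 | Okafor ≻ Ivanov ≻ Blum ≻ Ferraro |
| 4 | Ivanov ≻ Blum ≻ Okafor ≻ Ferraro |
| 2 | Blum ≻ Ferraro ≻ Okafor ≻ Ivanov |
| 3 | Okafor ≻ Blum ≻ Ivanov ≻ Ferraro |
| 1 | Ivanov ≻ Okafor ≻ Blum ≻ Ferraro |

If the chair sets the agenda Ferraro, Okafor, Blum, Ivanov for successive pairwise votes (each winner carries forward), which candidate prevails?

Round 1: Ferraro vs Okafor — 4–11, Okafor advances.
Round 2: Okafor vs Blum — 7–8, Blum advances.
Round 3: Blum vs Ivanov — 7–8, Ivanov advances.
The agenda winner is Ivanov.

Ivanov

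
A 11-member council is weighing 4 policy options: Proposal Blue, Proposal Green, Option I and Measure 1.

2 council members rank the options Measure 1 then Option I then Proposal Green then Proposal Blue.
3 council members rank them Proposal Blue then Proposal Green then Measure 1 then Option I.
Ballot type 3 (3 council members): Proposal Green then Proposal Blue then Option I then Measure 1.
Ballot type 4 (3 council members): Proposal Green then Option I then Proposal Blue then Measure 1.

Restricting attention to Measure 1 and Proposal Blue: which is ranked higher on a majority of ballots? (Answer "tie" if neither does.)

Ballots ranking Measure 1 above Proposal Blue: 2.
Ballots ranking Proposal Blue above Measure 1: 11 − 2 = 9.
Proposal Blue wins the head-to-head 9–2.

Proposal Blue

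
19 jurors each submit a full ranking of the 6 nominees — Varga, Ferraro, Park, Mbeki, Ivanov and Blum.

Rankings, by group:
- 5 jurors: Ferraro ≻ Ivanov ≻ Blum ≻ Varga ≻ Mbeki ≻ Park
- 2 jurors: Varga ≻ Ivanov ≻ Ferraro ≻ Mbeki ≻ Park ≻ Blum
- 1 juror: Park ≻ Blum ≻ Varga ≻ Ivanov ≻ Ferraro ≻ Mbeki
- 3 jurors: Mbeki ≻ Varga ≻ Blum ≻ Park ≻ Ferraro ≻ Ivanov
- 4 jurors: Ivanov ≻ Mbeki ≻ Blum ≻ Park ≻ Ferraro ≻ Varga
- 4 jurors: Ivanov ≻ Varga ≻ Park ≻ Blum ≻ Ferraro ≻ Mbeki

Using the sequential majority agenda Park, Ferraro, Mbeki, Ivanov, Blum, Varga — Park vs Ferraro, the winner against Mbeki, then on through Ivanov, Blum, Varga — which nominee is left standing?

Round 1: Park vs Ferraro — 12–7, Park advances.
Round 2: Park vs Mbeki — 5–14, Mbeki advances.
Round 3: Mbeki vs Ivanov — 3–16, Ivanov advances.
Round 4: Ivanov vs Blum — 15–4, Ivanov advances.
Round 5: Ivanov vs Varga — 13–6, Ivanov advances.
The agenda winner is Ivanov.

Ivanov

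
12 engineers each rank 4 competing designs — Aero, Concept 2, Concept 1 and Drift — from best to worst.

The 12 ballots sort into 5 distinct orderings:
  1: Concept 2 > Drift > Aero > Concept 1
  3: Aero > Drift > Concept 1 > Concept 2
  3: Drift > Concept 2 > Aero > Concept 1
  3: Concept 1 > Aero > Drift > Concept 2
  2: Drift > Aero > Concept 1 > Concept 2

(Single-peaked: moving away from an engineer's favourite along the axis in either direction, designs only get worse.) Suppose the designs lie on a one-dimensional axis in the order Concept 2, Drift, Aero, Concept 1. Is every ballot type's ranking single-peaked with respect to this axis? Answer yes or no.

yes

Axis positions: Concept 2=1, Drift=2, Aero=3, Concept 1=4.
Ballot type 1 (peak Concept 2 at position 1): ranking walks positions 1-2-3-4, expanding outward from the peak — single-peaked.
Ballot type 2 (peak Aero at position 3): ranking walks positions 3-2-4-1, expanding outward from the peak — single-peaked.
Ballot type 3 (peak Drift at position 2): ranking walks positions 2-1-3-4, expanding outward from the peak — single-peaked.
Ballot type 4 (peak Concept 1 at position 4): ranking walks positions 4-3-2-1, expanding outward from the peak — single-peaked.
Ballot type 5 (peak Drift at position 2): ranking walks positions 2-3-4-1, expanding outward from the peak — single-peaked.
Every ranking is single-peaked on this axis.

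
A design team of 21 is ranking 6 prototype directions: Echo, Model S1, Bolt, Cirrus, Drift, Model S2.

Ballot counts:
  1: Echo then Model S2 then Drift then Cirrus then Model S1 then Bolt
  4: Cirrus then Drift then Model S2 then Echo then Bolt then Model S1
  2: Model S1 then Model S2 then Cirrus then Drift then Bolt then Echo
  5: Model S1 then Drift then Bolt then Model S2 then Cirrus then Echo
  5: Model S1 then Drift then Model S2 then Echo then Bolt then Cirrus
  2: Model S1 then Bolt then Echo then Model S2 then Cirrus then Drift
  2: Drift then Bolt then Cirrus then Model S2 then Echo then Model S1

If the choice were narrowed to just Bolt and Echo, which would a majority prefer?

Bolt

Ballots ranking Bolt above Echo: 2 + 5 + 2 + 2 = 11.
Ballots ranking Echo above Bolt: 21 − 11 = 10.
Bolt wins the head-to-head 11–10.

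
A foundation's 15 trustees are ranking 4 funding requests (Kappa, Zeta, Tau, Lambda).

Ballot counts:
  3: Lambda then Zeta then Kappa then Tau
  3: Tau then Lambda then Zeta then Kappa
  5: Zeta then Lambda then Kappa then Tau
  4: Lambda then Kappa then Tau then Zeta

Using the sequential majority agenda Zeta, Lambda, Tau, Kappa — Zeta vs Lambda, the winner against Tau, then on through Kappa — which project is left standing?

Lambda

Round 1: Zeta vs Lambda — 5–10, Lambda advances.
Round 2: Lambda vs Tau — 12–3, Lambda advances.
Round 3: Lambda vs Kappa — 15–0, Lambda advances.
The agenda winner is Lambda.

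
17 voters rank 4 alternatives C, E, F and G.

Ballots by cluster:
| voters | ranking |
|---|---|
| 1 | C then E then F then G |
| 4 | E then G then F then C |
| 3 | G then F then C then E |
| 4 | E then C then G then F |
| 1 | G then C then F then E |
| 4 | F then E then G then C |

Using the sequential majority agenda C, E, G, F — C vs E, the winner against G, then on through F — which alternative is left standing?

Round 1: C vs E — 5–12, E advances.
Round 2: E vs G — 13–4, E advances.
Round 3: E vs F — 9–8, E advances.
E survives the agenda.

E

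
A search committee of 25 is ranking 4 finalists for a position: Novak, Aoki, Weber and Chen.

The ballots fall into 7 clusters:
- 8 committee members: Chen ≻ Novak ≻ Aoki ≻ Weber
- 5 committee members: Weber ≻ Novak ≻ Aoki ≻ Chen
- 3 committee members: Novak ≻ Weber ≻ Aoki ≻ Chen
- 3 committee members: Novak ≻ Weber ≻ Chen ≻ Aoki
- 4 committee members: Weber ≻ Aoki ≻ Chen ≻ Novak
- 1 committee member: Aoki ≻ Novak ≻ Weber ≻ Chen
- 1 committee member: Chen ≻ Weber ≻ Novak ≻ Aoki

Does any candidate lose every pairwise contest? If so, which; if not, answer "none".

Pairwise majorities:
Novak vs Aoki: Novak preferred on 8+5+3+3+1 = 20 ballots; Novak wins 20–5.
Novak vs Weber: Novak, 15–10.
Novak–Chen: Chen 13–12.
Aoki vs Weber: Weber wins 16–9.
Aoki vs Chen: Aoki preferred on 5+3+4+1 = 13 ballots; Aoki wins 13–12.
Weber vs Chen: Weber, 16–9.
Every candidate wins at least one matchup (Novak beats Aoki; Aoki beats Chen; Weber beats Aoki; Chen beats Novak), so there is no Condorcet loser.

none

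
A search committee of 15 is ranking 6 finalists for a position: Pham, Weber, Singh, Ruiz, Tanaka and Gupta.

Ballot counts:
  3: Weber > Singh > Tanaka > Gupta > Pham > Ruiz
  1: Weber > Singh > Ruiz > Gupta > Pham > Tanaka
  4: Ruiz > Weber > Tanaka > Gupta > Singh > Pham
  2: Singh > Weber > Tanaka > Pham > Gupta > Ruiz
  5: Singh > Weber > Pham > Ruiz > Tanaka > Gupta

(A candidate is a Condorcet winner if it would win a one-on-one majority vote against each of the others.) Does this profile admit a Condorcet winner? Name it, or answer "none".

Pairwise majorities:
Pham vs Weber: Weber, 15–0.
Pham vs Singh: 0 for Pham, 15 for Singh — Singh by 15–0.
Pham–Ruiz: Pham 10–5.
Pham vs Tanaka: Tanaka wins 9–6.
Pham vs Gupta: Gupta wins 8–7.
Weber vs Singh: Weber is ranked higher on 3+1+4 = 8 ballots, Singh on 7. Weber wins 8–7.
Weber–Ruiz: Weber 11–4.
Weber–Tanaka: Weber 15–0.
Weber vs Gupta: 15 to 0, Weber.
Singh vs Ruiz: Singh wins 11–4.
Singh–Tanaka: Singh 11–4.
Singh vs Gupta: 11 to 4, Singh.
Ruiz vs Tanaka: Ruiz wins 10–5.
Ruiz vs Gupta: Ruiz, 10–5.
Tanaka vs Gupta: 3+4+2+5 = 14 for Tanaka, 1 for Gupta — Tanaka by 14–1.
Only Weber has no losses; Weber is the Condorcet winner.

Weber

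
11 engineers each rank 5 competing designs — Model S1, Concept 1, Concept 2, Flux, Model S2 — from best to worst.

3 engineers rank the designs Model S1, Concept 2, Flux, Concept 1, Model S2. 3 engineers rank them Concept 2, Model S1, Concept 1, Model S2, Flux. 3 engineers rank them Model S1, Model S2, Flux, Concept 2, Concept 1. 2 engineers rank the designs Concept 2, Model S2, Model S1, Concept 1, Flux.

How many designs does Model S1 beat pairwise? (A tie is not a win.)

Model S1 against each rival (11 engineers):
Model S1 vs Concept 1: Model S1 is ranked higher on 3+3+3+2 = 11 ballots, Concept 1 on 0. Model S1 wins 11–0.
Model S1 vs Concept 2: 3+3 = 6 for Model S1, 5 for Concept 2 — Model S1 by 6–5.
Model S1 vs Flux: Model S1, 11–0.
Model S1 vs Model S2: Model S1 preferred on 3+3+3 = 9 ballots; Model S1 wins 9–2.
Model S1 beats Concept 1, Concept 2, Flux, Model S2 — 4 pairwise wins.

4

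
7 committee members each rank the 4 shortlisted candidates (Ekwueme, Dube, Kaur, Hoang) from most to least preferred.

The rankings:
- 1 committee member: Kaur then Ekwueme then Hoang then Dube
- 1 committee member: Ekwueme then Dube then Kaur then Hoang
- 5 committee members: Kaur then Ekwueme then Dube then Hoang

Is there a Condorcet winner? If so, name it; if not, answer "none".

Kaur

Head-to-head results (7 committee members):
Ekwueme vs Dube: Ekwueme is ranked higher on 1+1+5 = 7 ballots, Dube on 0. Ekwueme wins 7–0.
Ekwueme vs Kaur: 1 to 6, Kaur.
Ekwueme vs Hoang: Ekwueme, 7–0.
Dube vs Kaur: Dube preferred on 1 ballot; Kaur wins 6–1.
Dube vs Hoang: Dube wins 6–1.
Kaur–Hoang: Kaur 7–0.
Kaur defeats every rival head-to-head and is the Condorcet winner.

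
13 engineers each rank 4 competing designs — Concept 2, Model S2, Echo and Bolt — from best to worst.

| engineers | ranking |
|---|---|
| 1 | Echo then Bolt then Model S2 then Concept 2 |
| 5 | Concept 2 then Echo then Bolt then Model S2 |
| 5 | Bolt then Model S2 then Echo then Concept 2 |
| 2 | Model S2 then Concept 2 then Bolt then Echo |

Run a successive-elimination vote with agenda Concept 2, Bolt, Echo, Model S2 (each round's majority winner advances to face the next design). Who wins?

Round 1: Concept 2 vs Bolt — 7–6, Concept 2 advances.
Round 2: Concept 2 vs Echo — 7–6, Concept 2 advances.
Round 3: Concept 2 vs Model S2 — 5–8, Model S2 advances.
The agenda winner is Model S2.

Model S2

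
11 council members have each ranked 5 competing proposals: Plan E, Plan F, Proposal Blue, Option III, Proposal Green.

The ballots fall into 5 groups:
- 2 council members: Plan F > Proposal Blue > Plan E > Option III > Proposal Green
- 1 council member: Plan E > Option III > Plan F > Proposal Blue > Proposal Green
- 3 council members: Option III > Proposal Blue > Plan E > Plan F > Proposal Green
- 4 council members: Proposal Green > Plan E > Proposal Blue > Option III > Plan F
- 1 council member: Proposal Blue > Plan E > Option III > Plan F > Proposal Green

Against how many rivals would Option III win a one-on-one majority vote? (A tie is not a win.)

2

Option III against each rival (11 council members):
Option III vs Plan E: Plan E wins 8–3.
Option III vs Plan F: Option III, 9–2.
Option III vs Proposal Blue: Proposal Blue wins 7–4.
Option III–Proposal Green: Option III 7–4.
Option III beats Plan F, Proposal Green; loses to Plan E, Proposal Blue — 2 pairwise wins.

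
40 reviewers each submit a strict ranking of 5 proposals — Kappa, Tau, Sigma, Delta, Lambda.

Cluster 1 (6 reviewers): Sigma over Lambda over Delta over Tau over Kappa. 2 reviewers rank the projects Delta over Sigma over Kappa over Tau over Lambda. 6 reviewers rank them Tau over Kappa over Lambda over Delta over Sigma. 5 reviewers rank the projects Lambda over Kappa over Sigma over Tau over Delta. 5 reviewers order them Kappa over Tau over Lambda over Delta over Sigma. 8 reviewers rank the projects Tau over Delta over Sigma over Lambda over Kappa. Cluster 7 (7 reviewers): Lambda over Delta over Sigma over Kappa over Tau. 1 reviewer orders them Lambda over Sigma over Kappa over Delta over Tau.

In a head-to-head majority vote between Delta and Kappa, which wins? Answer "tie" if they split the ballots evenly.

Delta

Ballots ranking Delta above Kappa: 6 + 2 + 8 + 7 = 23.
Ballots ranking Kappa above Delta: 40 − 23 = 17.
Delta wins the head-to-head 23–17.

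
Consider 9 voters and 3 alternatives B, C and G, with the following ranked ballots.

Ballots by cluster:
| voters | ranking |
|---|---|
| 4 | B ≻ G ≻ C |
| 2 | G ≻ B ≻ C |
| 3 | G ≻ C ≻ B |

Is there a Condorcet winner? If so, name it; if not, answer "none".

Head-to-head results (9 voters):
B vs C: B preferred on 4+2 = 6 ballots; B wins 6–3.
B vs G: 4 to 5, G.
C vs G: 0 to 9, G.
Only G has no losses; G is the Condorcet winner.

G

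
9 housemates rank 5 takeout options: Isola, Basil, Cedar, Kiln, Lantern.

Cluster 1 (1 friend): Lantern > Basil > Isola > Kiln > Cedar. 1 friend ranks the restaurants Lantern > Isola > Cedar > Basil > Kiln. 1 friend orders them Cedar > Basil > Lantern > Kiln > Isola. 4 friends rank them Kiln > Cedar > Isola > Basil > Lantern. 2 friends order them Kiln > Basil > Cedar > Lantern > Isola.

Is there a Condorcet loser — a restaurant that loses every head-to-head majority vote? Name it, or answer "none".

Head-to-head results (9 friends):
Isola–Basil: Isola 5–4.
Isola vs Cedar: 2 to 7, Cedar.
Isola vs Kiln: Kiln wins 7–2.
Isola–Lantern: Lantern 5–4.
Basil vs Cedar: Basil preferred on 1+2 = 3 ballots; Cedar wins 6–3.
Basil vs Kiln: Kiln, 6–3.
Basil–Lantern: Basil 7–2.
Cedar–Kiln: Kiln 7–2.
Cedar vs Lantern: Cedar preferred on 1+4+2 = 7 ballots; Cedar wins 7–2.
Kiln–Lantern: Kiln 6–3.
Every restaurant wins at least one matchup (Isola beats Basil; Basil beats Lantern; Cedar beats Isola; Kiln beats Isola; Lantern beats Isola), so there is no Condorcet loser.

none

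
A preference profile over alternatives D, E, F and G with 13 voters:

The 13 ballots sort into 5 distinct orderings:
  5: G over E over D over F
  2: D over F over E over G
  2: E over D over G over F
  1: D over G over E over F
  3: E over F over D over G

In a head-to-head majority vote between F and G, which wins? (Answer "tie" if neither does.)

G

Ballots ranking F above G: 2 + 3 = 5.
Ballots ranking G above F: 13 − 5 = 8.
G wins the head-to-head 8–5.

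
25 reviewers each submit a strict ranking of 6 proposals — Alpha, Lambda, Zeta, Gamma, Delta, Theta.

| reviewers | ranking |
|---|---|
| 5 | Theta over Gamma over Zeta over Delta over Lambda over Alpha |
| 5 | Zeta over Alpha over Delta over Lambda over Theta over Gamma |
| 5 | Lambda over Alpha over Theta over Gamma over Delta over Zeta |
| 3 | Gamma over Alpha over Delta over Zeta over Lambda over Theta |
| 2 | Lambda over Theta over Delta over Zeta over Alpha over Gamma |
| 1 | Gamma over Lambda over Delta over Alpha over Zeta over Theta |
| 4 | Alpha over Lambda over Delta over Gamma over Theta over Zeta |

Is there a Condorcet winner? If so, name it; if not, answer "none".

Check each pair by majority over 25 ballots:
Alpha vs Lambda: Lambda wins 13–12.
Alpha vs Zeta: Alpha wins 13–12.
Alpha–Gamma: Alpha 16–9.
Alpha vs Delta: Alpha, 17–8.
Alpha vs Theta: Alpha, 18–7.
Lambda–Zeta: Zeta 13–12.
Lambda vs Gamma: Lambda wins 16–9.
Lambda vs Delta: Delta wins 13–12.
Lambda vs Theta: Lambda wins 20–5.
Zeta vs Gamma: Gamma wins 18–7.
Zeta vs Delta: Delta wins 15–10.
Zeta vs Theta: Theta wins 16–9.
Gamma vs Delta: Gamma wins 14–11.
Gamma vs Theta: Theta, 17–8.
Delta vs Theta: Delta wins 13–12.
Every project loses at least once (Alpha loses to Lambda; Lambda loses to Zeta; Zeta loses to Alpha; Gamma loses to Alpha; Delta loses to Alpha; Theta loses to Alpha). The majority relation contains the cycle Alpha > Zeta > Lambda > Alpha, so there is no Condorcet winner.

none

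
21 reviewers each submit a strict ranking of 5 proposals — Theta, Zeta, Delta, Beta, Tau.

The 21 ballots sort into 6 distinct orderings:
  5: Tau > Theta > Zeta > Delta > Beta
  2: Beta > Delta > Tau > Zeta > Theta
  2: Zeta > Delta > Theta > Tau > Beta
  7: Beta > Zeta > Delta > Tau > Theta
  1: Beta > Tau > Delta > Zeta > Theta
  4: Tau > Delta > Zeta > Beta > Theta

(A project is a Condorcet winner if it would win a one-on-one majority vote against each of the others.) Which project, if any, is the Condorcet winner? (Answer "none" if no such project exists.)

none

Pairwise majorities:
Theta vs Zeta: Zeta wins 16–5.
Theta–Delta: Delta 16–5.
Theta vs Beta: 7 to 14, Beta.
Theta vs Tau: 2 for Theta, 19 for Tau — Tau by 19–2.
Zeta vs Delta: Zeta is ranked higher on 5+2+7 = 14 ballots, Delta on 7. Zeta wins 14–7.
Zeta vs Beta: Zeta wins 11–10.
Zeta vs Tau: Tau wins 12–9.
Delta–Beta: Delta 11–10.
Delta vs Tau: Delta, 11–10.
Beta vs Tau: Beta preferred on 2+7+1 = 10 ballots; Tau wins 11–10.
Every project loses at least once (Theta loses to Zeta; Zeta loses to Tau; Delta loses to Zeta; Beta loses to Zeta; Tau loses to Delta). The majority relation contains the cycle Zeta beats Delta beats Tau beats Zeta, so there is no Condorcet winner.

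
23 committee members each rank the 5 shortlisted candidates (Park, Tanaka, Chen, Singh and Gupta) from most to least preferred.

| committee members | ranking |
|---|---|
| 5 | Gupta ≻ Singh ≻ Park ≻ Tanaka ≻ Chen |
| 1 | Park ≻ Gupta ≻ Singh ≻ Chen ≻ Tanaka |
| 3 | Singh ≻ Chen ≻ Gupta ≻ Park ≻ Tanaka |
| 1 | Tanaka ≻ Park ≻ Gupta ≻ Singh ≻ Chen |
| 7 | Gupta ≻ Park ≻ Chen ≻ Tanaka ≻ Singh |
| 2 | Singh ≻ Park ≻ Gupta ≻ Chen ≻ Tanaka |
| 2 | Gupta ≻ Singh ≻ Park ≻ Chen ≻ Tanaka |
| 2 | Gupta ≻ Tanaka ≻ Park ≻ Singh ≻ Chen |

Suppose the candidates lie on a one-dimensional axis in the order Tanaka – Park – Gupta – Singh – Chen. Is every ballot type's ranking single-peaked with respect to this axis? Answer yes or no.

no

Axis positions: Tanaka=1, Park=2, Gupta=3, Singh=4, Chen=5.
Ballot type 1 (peak Gupta at position 3): ranking walks positions 3-4-2-1-5, expanding outward from the peak — single-peaked.
Ballot type 2 (peak Park at position 2): ranking walks positions 2-3-4-5-1, expanding outward from the peak — single-peaked.
Ballot type 3 (peak Singh at position 4): ranking walks positions 4-5-3-2-1, expanding outward from the peak — single-peaked.
Ballot type 4 (peak Tanaka at position 1): ranking walks positions 1-2-3-4-5, expanding outward from the peak — single-peaked.
Ballot type 5: ranking walks positions 3-2-5-1-4; Chen is ranked above Singh even though Singh lies between Chen and the peak Gupta on the axis — preferences dip and rise again. Not single-peaked.
Ballot type 6: ranking walks positions 4-2-3-5-1; Park is ranked above Gupta even though Gupta lies between Park and the peak Singh on the axis — preferences dip and rise again. Not single-peaked.
Ballot type 7 (peak Gupta at position 3): ranking walks positions 3-4-2-5-1, expanding outward from the peak — single-peaked.
Ballot type 8: ranking walks positions 3-1-2-4-5; Tanaka is ranked above Park even though Park lies between Tanaka and the peak Gupta on the axis — preferences dip and rise again. Not single-peaked.
Ballot type 5 violates single-peakedness, so the profile is not single-peaked on this axis.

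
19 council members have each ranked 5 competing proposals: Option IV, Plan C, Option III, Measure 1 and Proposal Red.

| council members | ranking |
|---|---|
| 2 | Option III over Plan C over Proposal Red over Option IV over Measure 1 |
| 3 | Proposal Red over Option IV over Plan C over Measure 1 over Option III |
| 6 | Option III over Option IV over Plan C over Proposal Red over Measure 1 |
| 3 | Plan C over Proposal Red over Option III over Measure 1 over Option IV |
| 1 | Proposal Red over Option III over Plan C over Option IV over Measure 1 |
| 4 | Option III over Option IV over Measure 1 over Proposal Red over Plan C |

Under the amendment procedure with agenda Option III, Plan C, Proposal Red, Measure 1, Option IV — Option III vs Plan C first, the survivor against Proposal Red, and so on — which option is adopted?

Round 1: Option III vs Plan C — 13–6, Option III advances.
Round 2: Option III vs Proposal Red — 12–7, Option III advances.
Round 3: Option III vs Measure 1 — 16–3, Option III advances.
Round 4: Option III vs Option IV — 16–3, Option III advances.
The agenda winner is Option III.

Option III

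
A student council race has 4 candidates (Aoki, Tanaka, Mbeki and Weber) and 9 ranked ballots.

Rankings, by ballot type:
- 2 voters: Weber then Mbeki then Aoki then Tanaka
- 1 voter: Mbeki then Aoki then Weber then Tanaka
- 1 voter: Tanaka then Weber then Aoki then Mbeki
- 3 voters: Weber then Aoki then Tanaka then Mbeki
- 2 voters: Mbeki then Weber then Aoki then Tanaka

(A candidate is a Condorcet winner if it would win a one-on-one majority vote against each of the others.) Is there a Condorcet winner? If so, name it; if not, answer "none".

Weber

Head-to-head results (9 voters):
Aoki vs Tanaka: 8 to 1, Aoki.
Aoki vs Mbeki: Aoki preferred on 1+3 = 4 ballots; Mbeki wins 5–4.
Aoki vs Weber: 1 for Aoki, 8 for Weber — Weber by 8–1.
Tanaka vs Mbeki: 4 to 5, Mbeki.
Tanaka vs Weber: Tanaka preferred on 1 ballot; Weber wins 8–1.
Mbeki vs Weber: Mbeki is ranked higher on 1+2 = 3 ballots, Weber on 6. Weber wins 6–3.
Weber beats each of Aoki, Tanaka, Mbeki — Weber is the Condorcet winner.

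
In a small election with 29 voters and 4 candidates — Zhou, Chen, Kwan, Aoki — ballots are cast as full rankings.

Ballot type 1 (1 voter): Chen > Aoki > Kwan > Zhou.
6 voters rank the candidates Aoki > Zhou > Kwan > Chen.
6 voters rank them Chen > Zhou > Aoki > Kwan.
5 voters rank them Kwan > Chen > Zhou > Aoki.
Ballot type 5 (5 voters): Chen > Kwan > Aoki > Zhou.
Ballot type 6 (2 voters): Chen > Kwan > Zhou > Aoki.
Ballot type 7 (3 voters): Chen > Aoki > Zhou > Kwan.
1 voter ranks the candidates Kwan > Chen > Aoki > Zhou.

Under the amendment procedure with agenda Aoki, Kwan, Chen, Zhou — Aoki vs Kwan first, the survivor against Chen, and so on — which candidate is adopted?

Round 1: Aoki vs Kwan — 16–13, Aoki advances.
Round 2: Aoki vs Chen — 6–23, Chen advances.
Round 3: Chen vs Zhou — 23–6, Chen advances.
The agenda winner is Chen.

Chen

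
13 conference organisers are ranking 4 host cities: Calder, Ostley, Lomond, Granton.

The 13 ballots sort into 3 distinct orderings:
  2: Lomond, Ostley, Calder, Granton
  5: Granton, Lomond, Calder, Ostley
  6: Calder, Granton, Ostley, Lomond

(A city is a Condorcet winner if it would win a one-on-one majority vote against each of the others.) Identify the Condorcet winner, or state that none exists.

Head-to-head results (13 organisers):
Calder–Ostley: Calder 11–2.
Calder vs Lomond: Lomond wins 7–6.
Calder vs Granton: Calder wins 8–5.
Ostley vs Lomond: Lomond wins 7–6.
Ostley vs Granton: 2 for Ostley, 11 for Granton — Granton by 11–2.
Lomond vs Granton: 2 to 11, Granton.
Each city drops at least one matchup (Calder loses to Lomond; Ostley loses to Calder; Lomond loses to Granton; Granton loses to Calder); the cycle Calder → Granton → Lomond → Calder rules out a Condorcet winner.

none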